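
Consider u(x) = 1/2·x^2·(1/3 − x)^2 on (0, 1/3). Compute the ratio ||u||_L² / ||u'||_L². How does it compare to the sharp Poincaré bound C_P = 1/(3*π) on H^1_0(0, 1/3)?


||u||_L² / ||u'||_L² = sqrt(3)/18 < C_P = 1/(3*π).

u(x) = 1/2·x^2·(1/3 − x)^2, so u'(x) = x*(2*x^2 - x + 1/9).
u(x) = 1/2·x^2·(1/3 − x)^2 vanishes at x = 0 and x = 1/3, so u ∈ H^1_0(0, 1/3). Differentiate via the product rule and integrate the resulting polynomials term by term.
  ∫_0^1/3 u² dx = ∫_0^1/3 (x^8/4 - x^7/3 + x^6/6 - x^5/27 + x^4/324) dx. Term by term:
    ∫_0^1/3 x^8/4 dx = 1/708588;  ∫_0^1/3 -x^7/3 dx = -1/157464;  ∫_0^1/3 x^6/6 dx = 1/91854;
    ∫_0^1/3 -x^5/27 dx = -1/118098;  ∫_0^1/3 x^4/324 dx = 1/393660.
  Sum: 1/708588 − 1/157464 + 1/91854 − 1/118098 + 1/393660 = 1/49601160.
  ∫_0^1/3 (u')² dx = ∫_0^1/3 (4*x^6 - 4*x^5 + 13*x^4/9 - 2*x^3/9 + x^2/81) dx. Term by term:
    ∫_0^1/3 4*x^6 dx = 4/15309;  ∫_0^1/3 -4*x^5 dx = -2/2187;  ∫_0^1/3 13*x^4/9 dx = 13/10935;
    ∫_0^1/3 -2*x^3/9 dx = -1/1458;  ∫_0^1/3 x^2/81 dx = 1/6561.
  Sum: 4/15309 − 2/2187 + 13/10935 − 1/1458 + 1/6561 = 1/459270.
∫_0^1/3 u² dx = 1/49601160, so ||u||_L² = sqrt(210)/102060.
∫_0^1/3 (u')² dx = 1/459270, so ||u'||_L² = sqrt(70)/5670.
Ratio ||u||_L² / ||u'||_L² = sqrt(3)/18.
Sharp Poincaré constant on H^1_0(0, 1/3) is C_P = L/π = 1/(3*π), achieved by sin(3*π·x).
A polynomial bump cannot attain the sharp Poincaré constant (only the first sine eigenfunction does), so the ratio is strictly less than C_P, consistent with ||u||_L² ≤ C_P ||u'||_L².


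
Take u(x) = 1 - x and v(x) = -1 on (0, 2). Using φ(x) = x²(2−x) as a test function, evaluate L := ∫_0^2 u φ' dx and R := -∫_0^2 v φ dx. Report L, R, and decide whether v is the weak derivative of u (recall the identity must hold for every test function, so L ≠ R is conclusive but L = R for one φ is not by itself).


LHS = 4/3, RHS = 4/3. Yes, v = u' weakly.

u(x) = 1 - x, classical derivative u'(x) = -1.
φ(x) = x²(2−x), so φ'(x) = x*(4 - 3*x).
Note φ(0) = φ(2) = 0, so the boundary term u·φ vanishes.
LHS = ∫_0^2 u(x) φ'(x) dx = ∫_0^2 (3*x^3 - 7*x^2 + 4*x) dx. Term by term:
  ∫_0^2 3*x^3 dx = 12;  ∫_0^2 -7*x^2 dx = -56/3;  ∫_0^2 4*x dx = 8.
Sum: 12 − 56/3 + 8 = 4/3.
So LHS = 4/3.
∫_0^2 v(x) φ(x) dx = ∫_0^2 (x^3 - 2*x^2) dx. Term by term:
  ∫_0^2 x^3 dx = 4;  ∫_0^2 -2*x^2 dx = -16/3.
Sum: 4 − 16/3 = -4/3.
So RHS = -∫_0^2 v(x) φ(x) dx = 4/3.
LHS = RHS, so the identity holds for this test φ.
Moreover u is smooth here and v(x) = u'(x) = -1 pointwise, so the identity holds for every test function. Hence v is the weak derivative of u.


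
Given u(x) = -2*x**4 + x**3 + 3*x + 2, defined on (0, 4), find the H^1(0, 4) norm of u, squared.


||u||_{H^1}^2 = 61191644/315

The H^1 norm (squared) on an interval (0, L) is
  ||u||_{H^1}^2 = ∫_0^L u(x)^2 dx + ∫_0^L u'(x)^2 dx.
Compute u'(x) = -8*x**3 + 3*x**2 + 3.
Then u(x)^2 = 4*x**8 - 4*x**7 + x**6 - 12*x**5 - 2*x**4 + 4*x**3 + 9*x**2 + 12*x + 4 and u'(x)^2 = 64*x**6 - 48*x**5 + 9*x**4 - 48*x**3 + 18*x**2 + 9.
Integrate each monomial from 0 to 4 using ∫_0^4 c·x^n dx = c·4^(n+1)/(n+1):
  ∫_0^4 u(x)^2 dx = ∫_0^4 (4*x^8 - 4*x^7 + x^6 - 12*x^5 - 2*x^4 + 4*x^3 + 9*x^2 + 12*x + 4) dx. Term by term:
    ∫_0^4 4*x^8 dx = 1048576/9;  ∫_0^4 -4*x^7 dx = -32768;  ∫_0^4 x^6 dx = 16384/7;
    ∫_0^4 -12*x^5 dx = -8192;  ∫_0^4 -2*x^4 dx = -2048/5;  ∫_0^4 4*x^3 dx = 256;
    ∫_0^4 9*x^2 dx = 192;  ∫_0^4 12*x dx = 96;  ∫_0^4 4 dx = 16.
  Sum: 1048576/9 − 32768 + 16384/7 − 8192 − 2048/5 + 256 + 192 + 96 + 16 = 24582416/315.
  ∫_0^4 u'(x)^2 dx = ∫_0^4 (64*x^6 - 48*x^5 + 9*x^4 - 48*x^3 + 18*x^2 + 9) dx. Term by term:
    ∫_0^4 64*x^6 dx = 1048576/7;  ∫_0^4 -48*x^5 dx = -32768;  ∫_0^4 9*x^4 dx = 9216/5;
    ∫_0^4 -48*x^3 dx = -3072;  ∫_0^4 18*x^2 dx = 384;  ∫_0^4 9 dx = 36.
  Sum: 1048576/7 − 32768 + 9216/5 − 3072 + 384 + 36 = 4067692/35.
Adding: ||u||_{H^1}^2 = 24582416/315 + 4067692/35 = 61191644/315.


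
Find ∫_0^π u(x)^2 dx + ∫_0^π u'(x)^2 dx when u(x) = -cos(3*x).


||u||_{H^1(0,π)}^2 = 5*π

u'(x) = 3*sin(3*x).
Expand u² and (u')² and integrate term by term on (0, π), using: for integers n ≥ 1, ∫_0^π sin²(nx) dx = ∫_0^π cos²(nx) dx = π/2; for n ≠ n', ∫_0^π sin(nx)sin(n'x) dx = ∫_0^π cos(nx)cos(n'x) dx = 0; and by product-to-sum, ∫_0^π sin(nx)cos(n'x) dx = ½∫_0^π [sin((n+n')x) + sin((n−n')x)] dx, which is 0 when n+n' is even and 2n/(n²−n'²) when n+n' is odd (it need not vanish on (0, π)).
  u² squared terms: (-1)²·∫cos(3x)² dx = 1·π/2 = π/2.
  So ∫_0^π u² dx = π/2.
  (u')² squared terms: (3)²·∫sin(3x)² dx = 9·π/2 = 9*π/2.
  So ∫_0^π (u')² dx = 9*π/2.
||u||_{H^1}^2 = (π/2) + (9*π/2) = 5*π.


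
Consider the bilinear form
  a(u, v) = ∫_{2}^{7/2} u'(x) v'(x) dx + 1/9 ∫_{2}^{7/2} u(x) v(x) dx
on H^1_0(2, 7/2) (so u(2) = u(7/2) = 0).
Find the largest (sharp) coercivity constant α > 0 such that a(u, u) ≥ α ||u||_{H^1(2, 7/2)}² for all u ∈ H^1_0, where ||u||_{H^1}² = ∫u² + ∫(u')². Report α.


α = (1 + 4*π^2)/(9 + 4*π^2)

Coercivity of a(·,·) on H^1_0(2, 7/2) means a(u, u) ≥ α ||u||_{H^1}² for every u ∈ H^1_0.
The interval has length L = 3/2, and Poincaré/coercivity depend only on L. Here a(u, u) = ∫(u')² + (1/9)·∫u².
Here 0 < c = 1/9 < 1. The condition a(u,u) ≥ α||u||_{H^1}² reads (1−α)∫(u')² ≥ (α−c)∫u². Any admissible α is ≤ 1 (rapidly oscillating u have ∫u²/∫(u')² → 0), and α = 1 would force 0 ≥ (1−c)∫u², impossible since c < 1; so 1−α > 0. By the sharp Poincaré inequality on H^1_0 of an interval of length L, ∫(u')² ≥ (π/L)²∫u² with equality for the first sine mode sin(π(x−x₀)/L) (x₀ the left endpoint), so the inequality holds for all u iff (1−α)(π/L)² ≥ α − c, i.e. α ≤ ((π/L)² + c)/((π/L)² + 1) = (1 + c(L/π)²)/(1 + (L/π)²). With (π/L)² = 4*π^2/9 and c = 1/9, the largest admissible constant is α = ((π/L)² + c)/((π/L)² + 1).
Simplifying, α = (1 + 4*π^2)/(9 + 4*π^2).


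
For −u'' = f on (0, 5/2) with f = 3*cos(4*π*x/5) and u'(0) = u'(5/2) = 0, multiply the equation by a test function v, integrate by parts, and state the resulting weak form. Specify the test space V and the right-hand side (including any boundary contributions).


V = H^1(0, 5/2) (no boundary constraint on v; u is determined up to an additive constant); weak form: ∫_0^5/2 u'v' dx = ∫_0^5/2 (3*cos(4*π*x/5)) v dx for all v ∈ V.

Multiply both sides by a test function v and integrate from 0 to 5/2:
  ∫_0^5/2 −u''(x) v(x) dx = ∫_0^5/2 f(x) v(x) dx.
Integrate the LHS by parts once:
  ∫_0^5/2 −u'' v dx = −[u'(x) v(x)]_0^5/2 + ∫_0^5/2 u'(x) v'(x) dx.
Thus ∫_0^5/2 u'(x) v'(x) dx = ∫_0^5/2 f(x) v(x) dx + [u'(x) v(x)]_0^5/2.
Choose V so that boundary terms are either known or forced to vanish.
u has homogeneous Neumann: u'(0) = u'(5/2) = 0. So [u' v]_0^5/2 = 0·v(5/2) − 0·v(0) = 0 for any v; take V = H^1(0, 5/2).
Weak formulation: find u (satisfying any essential BC) such that ∫_0^5/2 u'(x) v'(x) dx = ∫_0^5/2 f v dx for all v ∈ V (homogeneous Neumann, so boundary terms vanish).
Substituting f(x) = 3*cos(4*π*x/5), the right-hand side is ∫_0^5/2 (3*cos(4*π*x/5)) v dx.
Compatibility check (pure Neumann): taking v ≡ 1 ∈ V gives 0 = ∫_0^5/2 f dx + (0) − (0), i.e. ∫_0^5/2 f dx must equal u'(0) − u'(5/2) = 0. Indeed ∫_0^5/2 (3*cos(4*π*x/5)) dx = 0, so the data are compatible. The solution is then unique only up to an additive constant (fix it e.g. by requiring ∫_0^5/2 u dx = 0).


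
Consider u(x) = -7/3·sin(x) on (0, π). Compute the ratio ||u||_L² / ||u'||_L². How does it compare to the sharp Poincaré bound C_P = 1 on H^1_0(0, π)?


||u||_L² / ||u'||_L² = 1 = C_P.

u(x) = -7/3·sin(x), so u'(x) = -7*cos(x)/3.
Writing u(x) = A·sin(kπx/L) with A = -7/3 and k = 1, use ∫_0^L sin²(kπx/L) dx = L/2 and ∫_0^L cos²(kπx/L) dx = L/2.
u² = 49/9·sin²(x) and (u')² = 49/9·cos²(x), and each of sin², cos² integrates to L/2 = π/2 over (0, π).
∫_0^π u² dx = 49*π/18, so ||u||_L² = 7*sqrt(2)*sqrt(π)/6.
∫_0^π (u')² dx = 49*π/18, so ||u'||_L² = 7*sqrt(2)*sqrt(π)/6.
Ratio ||u||_L² / ||u'||_L² = 1.
Sharp Poincaré constant on H^1_0(0, π) is C_P = L/π = 1, achieved by sin(x).
This is the k = 1 eigenfunction (up to amplitude), so the ratio equals the sharp Poincaré constant exactly.


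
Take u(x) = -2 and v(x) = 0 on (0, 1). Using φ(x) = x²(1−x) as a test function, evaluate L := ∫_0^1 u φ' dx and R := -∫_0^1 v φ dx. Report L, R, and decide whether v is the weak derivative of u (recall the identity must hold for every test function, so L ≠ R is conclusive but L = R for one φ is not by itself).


LHS = 0, RHS = 0. Yes, v = u' weakly.

u(x) = -2, classical derivative u'(x) = 0.
φ(x) = x²(1−x), so φ'(x) = x*(2 - 3*x).
Note φ(0) = φ(1) = 0, so the boundary term u·φ vanishes.
LHS = ∫_0^1 u(x) φ'(x) dx = ∫_0^1 (6*x^2 - 4*x) dx. Term by term:
  ∫_0^1 6*x^2 dx = 2;  ∫_0^1 -4*x dx = -2.
Sum: 2 − 2 = 0.
So LHS = 0.
∫_0^1 v(x) φ(x) dx = ∫_0^1 (0) dx. Term by term:
  ∫_0^1 0 dx = 0.
So RHS = -∫_0^1 v(x) φ(x) dx = 0.
LHS = RHS, so the identity holds for this test φ.
Moreover u is smooth here and v(x) = u'(x) = 0 pointwise, so the identity holds for every test function. Hence v is the weak derivative of u.


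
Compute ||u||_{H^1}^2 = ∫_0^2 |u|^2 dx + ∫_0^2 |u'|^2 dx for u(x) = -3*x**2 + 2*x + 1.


||u||_{H^1}^2 = 1054/15

The H^1 norm (squared) on an interval (0, L) is
  ||u||_{H^1}^2 = ∫_0^L u(x)^2 dx + ∫_0^L u'(x)^2 dx.
Compute u'(x) = 2 - 6*x.
Then u(x)^2 = 9*x**4 - 12*x**3 - 2*x**2 + 4*x + 1 and u'(x)^2 = 36*x**2 - 24*x + 4.
Integrate each monomial from 0 to 2 using ∫_0^2 c·x^n dx = c·2^(n+1)/(n+1):
  ∫_0^2 u(x)^2 dx = ∫_0^2 (9*x^4 - 12*x^3 - 2*x^2 + 4*x + 1) dx. Term by term:
    ∫_0^2 9*x^4 dx = 288/5;  ∫_0^2 -12*x^3 dx = -48;  ∫_0^2 -2*x^2 dx = -16/3;
    ∫_0^2 4*x dx = 8;  ∫_0^2 1 dx = 2.
  Sum: 288/5 − 48 − 16/3 + 8 + 2 = 214/15.
  ∫_0^2 u'(x)^2 dx = ∫_0^2 (36*x^2 - 24*x + 4) dx. Term by term:
    ∫_0^2 36*x^2 dx = 96;  ∫_0^2 -24*x dx = -48;  ∫_0^2 4 dx = 8.
  Sum: 96 − 48 + 8 = 56.
Adding: ||u||_{H^1}^2 = 214/15 + 56 = 1054/15.


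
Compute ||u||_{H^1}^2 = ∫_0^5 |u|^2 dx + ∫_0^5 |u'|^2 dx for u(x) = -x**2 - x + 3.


||u||_{H^1}^2 = 5525/6

The H^1 norm (squared) on an interval (0, L) is
  ||u||_{H^1}^2 = ∫_0^L u(x)^2 dx + ∫_0^L u'(x)^2 dx.
Compute u'(x) = -2*x - 1.
Then u(x)^2 = x**4 + 2*x**3 - 5*x**2 - 6*x + 9 and u'(x)^2 = 4*x**2 + 4*x + 1.
Integrate each monomial from 0 to 5 using ∫_0^5 c·x^n dx = c·5^(n+1)/(n+1):
  ∫_0^5 u(x)^2 dx = ∫_0^5 (x^4 + 2*x^3 - 5*x^2 - 6*x + 9) dx. Term by term:
    ∫_0^5 x^4 dx = 625;  ∫_0^5 2*x^3 dx = 625/2;  ∫_0^5 -5*x^2 dx = -625/3;
    ∫_0^5 -6*x dx = -75;  ∫_0^5 9 dx = 45.
  Sum: 625 + 625/2 − 625/3 − 75 + 45 = 4195/6.
  ∫_0^5 u'(x)^2 dx = ∫_0^5 (4*x^2 + 4*x + 1) dx. Term by term:
    ∫_0^5 4*x^2 dx = 500/3;  ∫_0^5 4*x dx = 50;  ∫_0^5 1 dx = 5.
  Sum: 500/3 + 50 + 5 = 665/3.
Adding: ||u||_{H^1}^2 = 4195/6 + 665/3 = 5525/6.


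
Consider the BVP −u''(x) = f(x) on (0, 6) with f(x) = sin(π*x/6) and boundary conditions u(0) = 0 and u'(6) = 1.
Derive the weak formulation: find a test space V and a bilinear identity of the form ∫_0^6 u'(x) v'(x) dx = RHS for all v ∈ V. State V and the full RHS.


V = {v ∈ H^1(0, 6) : v(0) = 0} (test functions vanish at x = 0 where u is specified); weak form: ∫_0^6 u'v' dx = ∫_0^6 (sin(π*x/6)) v dx + v(6) for all v ∈ V.

Multiply both sides by a test function v and integrate from 0 to 6:
  ∫_0^6 −u''(x) v(x) dx = ∫_0^6 f(x) v(x) dx.
Integrate the LHS by parts once:
  ∫_0^6 −u'' v dx = −[u'(x) v(x)]_0^6 + ∫_0^6 u'(x) v'(x) dx.
Thus ∫_0^6 u'(x) v'(x) dx = ∫_0^6 f(x) v(x) dx + [u'(x) v(x)]_0^6.
Choose V so that boundary terms are either known or forced to vanish.
Mixed BC: u(0) = 0 (Dirichlet) and u'(6) = 1 (Neumann). Define V = {v ∈ H^1(0, 6) : v(0) = 0}. Then [u' v]_0^6 = u'(6)·v(6) − u'(0)·0 = v(6).
Weak formulation: find u (satisfying any essential BC) such that ∫_0^6 u'(x) v'(x) dx = ∫_0^6 f v dx + v(6) for all v ∈ V (Dirichlet at 0 absorbed into V; Neumann datum at x = 6 contributes the boundary term).
Substituting f(x) = sin(π*x/6), the right-hand side is ∫_0^6 (sin(π*x/6)) v dx + v(6).


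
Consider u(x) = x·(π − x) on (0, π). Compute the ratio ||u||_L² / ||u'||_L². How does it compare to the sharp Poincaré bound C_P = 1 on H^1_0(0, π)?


||u||_L² / ||u'||_L² = sqrt(10)*π/10 < C_P = 1.

u(x) = x·(π − x), so u'(x) = π - 2*x.
u(x) = x·(π − x) vanishes at x = 0 and x = π, so u ∈ H^1_0(0, π). Differentiate via the product rule and integrate the resulting polynomials term by term.
  ∫_0^π u² dx = ∫_0^π (x^4 - 2*π*x^3 + π^2*x^2) dx. Term by term:
    ∫_0^π x^4 dx = π^5/5;  ∫_0^π -2*π*x^3 dx = -π^5/2;  ∫_0^π π^2*x^2 dx = π^5/3.
  Sum: π^5/5 − π^5/2 + π^5/3 = π^5/30.
  ∫_0^π (u')² dx = ∫_0^π (4*x^2 - 4*π*x + π^2) dx. Term by term:
    ∫_0^π 4*x^2 dx = 4*π^3/3;  ∫_0^π -4*π*x dx = -2*π^3;  ∫_0^π π^2 dx = π^3.
  Sum: 4*π^3/3 − 2*π^3 + π^3 = π^3/3.
∫_0^π u² dx = π^5/30, so ||u||_L² = sqrt(30)*π^(5/2)/30.
∫_0^π (u')² dx = π^3/3, so ||u'||_L² = sqrt(3)*π^(3/2)/3.
Ratio ||u||_L² / ||u'||_L² = sqrt(10)*π/10.
Sharp Poincaré constant on H^1_0(0, π) is C_P = L/π = 1, achieved by sin(x).
A polynomial bump cannot attain the sharp Poincaré constant (only the first sine eigenfunction does), so the ratio is strictly less than C_P, consistent with ||u||_L² ≤ C_P ||u'||_L².


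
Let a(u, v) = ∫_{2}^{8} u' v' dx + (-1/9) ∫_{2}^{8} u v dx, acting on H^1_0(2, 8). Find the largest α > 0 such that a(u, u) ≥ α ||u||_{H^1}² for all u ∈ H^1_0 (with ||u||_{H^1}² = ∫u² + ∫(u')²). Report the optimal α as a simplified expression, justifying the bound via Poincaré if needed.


α = (-4 + π^2)/(π^2 + 36)

Coercivity of a(·,·) on H^1_0(2, 8) means a(u, u) ≥ α ||u||_{H^1}² for every u ∈ H^1_0.
The interval has length L = 6, and Poincaré/coercivity depend only on L. Here a(u, u) = ∫(u')² + (-1/9)·∫u².
Here c = -1/9 < 0 with |c| < (π/L)² = π^2/36, so coercivity still holds. The condition a(u,u) ≥ α||u||_{H^1}² reads (1−α)∫(u')² ≥ (α−c)∫u². Any admissible α is ≤ 1 (rapidly oscillating u have ∫u²/∫(u')² → 0), and α = 1 would force 0 ≥ (1−c)∫u², impossible since c < 1; so 1−α > 0. By the sharp Poincaré inequality on H^1_0 of an interval of length L, ∫(u')² ≥ (π/L)²∫u² with equality for the first sine mode sin(π(x−x₀)/L) (x₀ the left endpoint), so the inequality holds for all u iff (1−α)(π/L)² ≥ α − c, i.e. α ≤ ((π/L)² + c)/((π/L)² + 1) = (1 + c(L/π)²)/(1 + (L/π)²). (Direct route, valid since c ≤ 0: Poincaré gives c∫u² ≥ c(L/π)²∫(u')², so a(u,u) ≥ (1 + c(L/π)²)∫(u')², while ||u||_{H^1}² ≤ (1 + (L/π)²)∫(u')²; dividing yields the same α.) With (π/L)² = π^2/36 and c = -1/9, the largest admissible constant is α = ((π/L)² + c)/((π/L)² + 1).
Simplifying, α = (-4 + π^2)/(π^2 + 36).


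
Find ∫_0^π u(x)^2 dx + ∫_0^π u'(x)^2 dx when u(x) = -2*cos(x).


||u||_{H^1(0,π)}^2 = 4*π

u'(x) = 2*sin(x).
Expand u² and (u')² and integrate term by term on (0, π), using: for integers n ≥ 1, ∫_0^π sin²(nx) dx = ∫_0^π cos²(nx) dx = π/2; for n ≠ n', ∫_0^π sin(nx)sin(n'x) dx = ∫_0^π cos(nx)cos(n'x) dx = 0; and by product-to-sum, ∫_0^π sin(nx)cos(n'x) dx = ½∫_0^π [sin((n+n')x) + sin((n−n')x)] dx, which is 0 when n+n' is even and 2n/(n²−n'²) when n+n' is odd (it need not vanish on (0, π)).
  u² squared terms: (-2)²·∫cos(x)² dx = 4·π/2 = 2*π.
  So ∫_0^π u² dx = 2*π.
  (u')² squared terms: (2)²·∫sin(x)² dx = 4·π/2 = 2*π.
  So ∫_0^π (u')² dx = 2*π.
||u||_{H^1}^2 = (2*π) + (2*π) = 4*π.


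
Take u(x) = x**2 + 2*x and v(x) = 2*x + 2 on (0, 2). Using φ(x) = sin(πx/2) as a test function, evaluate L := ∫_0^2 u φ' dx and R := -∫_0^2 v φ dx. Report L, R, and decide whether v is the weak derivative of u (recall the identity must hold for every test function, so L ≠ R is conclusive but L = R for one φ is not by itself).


LHS = -16/π, RHS = -16/π. Yes, v = u' weakly.

u(x) = x**2 + 2*x, classical derivative u'(x) = 2*x + 2.
φ(x) = sin(πx/2), so φ'(x) = π*cos(π*x/2)/2.
Note φ(0) = φ(2) = 0, so the boundary term u·φ vanishes.
LHS = ∫_0^2 u(x) φ'(x) dx = ∫_0^2 (π*x^2*cos(π*x/2)/2 + π*x*cos(π*x/2)) dx. Term by term:
  ∫_0^2 π*x*cos(π*x/2) dx = -8/π;  ∫_0^2 π*x^2*cos(π*x/2)/2 dx = -8/π.
Sum: -8/π − 8/π = -16/π.
So LHS = -16/π.
∫_0^2 v(x) φ(x) dx = ∫_0^2 (2*x*sin(π*x/2) + 2*sin(π*x/2)) dx. Term by term:
  ∫_0^2 2*sin(π*x/2) dx = 8/π;  ∫_0^2 2*x*sin(π*x/2) dx = 8/π.
Sum: 8/π + 8/π = 16/π.
So RHS = -∫_0^2 v(x) φ(x) dx = -16/π.
LHS = RHS, so the identity holds for this test φ.
Moreover u is smooth here and v(x) = u'(x) = 2*x + 2 pointwise, so the identity holds for every test function. Hence v is the weak derivative of u.


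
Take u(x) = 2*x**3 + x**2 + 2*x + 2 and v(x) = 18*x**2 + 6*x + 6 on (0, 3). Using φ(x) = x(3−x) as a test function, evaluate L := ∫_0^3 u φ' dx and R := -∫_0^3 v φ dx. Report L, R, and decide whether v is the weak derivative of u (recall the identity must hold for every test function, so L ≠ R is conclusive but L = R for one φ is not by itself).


LHS = -477/5, RHS = -1431/5. No, v is not the weak derivative of u.

u(x) = 2*x**3 + x**2 + 2*x + 2, classical derivative u'(x) = 6*x**2 + 2*x + 2.
φ(x) = x(3−x), so φ'(x) = 3 - 2*x.
Note φ(0) = φ(3) = 0, so the boundary term u·φ vanishes.
LHS = ∫_0^3 u(x) φ'(x) dx = ∫_0^3 (-4*x^4 + 4*x^3 - x^2 + 2*x + 6) dx. Term by term:
  ∫_0^3 -4*x^4 dx = -972/5;  ∫_0^3 4*x^3 dx = 81;  ∫_0^3 -x^2 dx = -9;
  ∫_0^3 2*x dx = 9;  ∫_0^3 6 dx = 18.
Sum: -972/5 + 81 − 9 + 9 + 18 = -477/5.
So LHS = -477/5.
∫_0^3 v(x) φ(x) dx = ∫_0^3 (-18*x^4 + 48*x^3 + 12*x^2 + 18*x) dx. Term by term:
  ∫_0^3 -18*x^4 dx = -4374/5;  ∫_0^3 48*x^3 dx = 972;  ∫_0^3 12*x^2 dx = 108;
  ∫_0^3 18*x dx = 81.
Sum: -4374/5 + 972 + 108 + 81 = 1431/5.
So RHS = -∫_0^3 v(x) φ(x) dx = -1431/5.
LHS − RHS = 954/5 ≠ 0, so the identity fails.
(For a valid weak derivative the identity must hold for EVERY test function, in particular this one. The failure shows v is NOT the weak derivative of u.)
Correct weak derivative would be u'(x) = 6*x**2 + 2*x + 2.


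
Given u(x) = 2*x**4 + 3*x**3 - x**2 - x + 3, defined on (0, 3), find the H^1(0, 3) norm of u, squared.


||u||_{H^1}^2 = 4084617/70

The H^1 norm (squared) on an interval (0, L) is
  ||u||_{H^1}^2 = ∫_0^L u(x)^2 dx + ∫_0^L u'(x)^2 dx.
Compute u'(x) = 8*x**3 + 9*x**2 - 2*x - 1.
Then u(x)^2 = 4*x**8 + 12*x**7 + 5*x**6 - 10*x**5 + 7*x**4 + 20*x**3 - 5*x**2 - 6*x + 9 and u'(x)^2 = 64*x**6 + 144*x**5 + 49*x**4 - 52*x**3 - 14*x**2 + 4*x + 1.
Integrate each monomial from 0 to 3 using ∫_0^3 c·x^n dx = c·3^(n+1)/(n+1):
  ∫_0^3 u(x)^2 dx = ∫_0^3 (4*x^8 + 12*x^7 + 5*x^6 - 10*x^5 + 7*x^4 + 20*x^3 - 5*x^2 - 6*x + 9) dx. Term by term:
    ∫_0^3 4*x^8 dx = 8748;  ∫_0^3 12*x^7 dx = 19683/2;  ∫_0^3 5*x^6 dx = 10935/7;
    ∫_0^3 -10*x^5 dx = -1215;  ∫_0^3 7*x^4 dx = 1701/5;  ∫_0^3 20*x^3 dx = 405;
    ∫_0^3 -5*x^2 dx = -45;  ∫_0^3 -6*x dx = -27;  ∫_0^3 9 dx = 27.
  Sum: 8748 + 19683/2 + 10935/7 − 1215 + 1701/5 + 405 − 45 − 27 + 27 = 1374579/70.
  ∫_0^3 u'(x)^2 dx = ∫_0^3 (64*x^6 + 144*x^5 + 49*x^4 - 52*x^3 - 14*x^2 + 4*x + 1) dx. Term by term:
    ∫_0^3 64*x^6 dx = 139968/7;  ∫_0^3 144*x^5 dx = 17496;  ∫_0^3 49*x^4 dx = 11907/5;
    ∫_0^3 -52*x^3 dx = -1053;  ∫_0^3 -14*x^2 dx = -126;  ∫_0^3 4*x dx = 18;
    ∫_0^3 1 dx = 3.
  Sum: 139968/7 + 17496 + 11907/5 − 1053 − 126 + 18 + 3 = 1355019/35.
Adding: ||u||_{H^1}^2 = 1374579/70 + 1355019/35 = 4084617/70.


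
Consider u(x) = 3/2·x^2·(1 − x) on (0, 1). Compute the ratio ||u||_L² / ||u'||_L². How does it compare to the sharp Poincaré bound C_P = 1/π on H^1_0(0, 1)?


||u||_L² / ||u'||_L² = sqrt(14)/14 < C_P = 1/π.

u(x) = 3/2·x^2·(1 − x), so u'(x) = 3*x*(2 - 3*x)/2.
u(x) = 3/2·x^2·(1 − x) vanishes at x = 0 and x = 1, so u ∈ H^1_0(0, 1). Differentiate via the product rule and integrate the resulting polynomials term by term.
  ∫_0^1 u² dx = ∫_0^1 (9*x^6/4 - 9*x^5/2 + 9*x^4/4) dx. Term by term:
    ∫_0^1 9*x^6/4 dx = 9/28;  ∫_0^1 -9*x^5/2 dx = -3/4;  ∫_0^1 9*x^4/4 dx = 9/20.
  Sum: 9/28 − 3/4 + 9/20 = 3/140.
  ∫_0^1 (u')² dx = ∫_0^1 (81*x^4/4 - 27*x^3 + 9*x^2) dx. Term by term:
    ∫_0^1 81*x^4/4 dx = 81/20;  ∫_0^1 -27*x^3 dx = -27/4;  ∫_0^1 9*x^2 dx = 3.
  Sum: 81/20 − 27/4 + 3 = 3/10.
∫_0^1 u² dx = 3/140, so ||u||_L² = sqrt(105)/70.
∫_0^1 (u')² dx = 3/10, so ||u'||_L² = sqrt(30)/10.
Ratio ||u||_L² / ||u'||_L² = sqrt(14)/14.
Sharp Poincaré constant on H^1_0(0, 1) is C_P = L/π = 1/π, achieved by sin(π·x).
A polynomial bump cannot attain the sharp Poincaré constant (only the first sine eigenfunction does), so the ratio is strictly less than C_P, consistent with ||u||_L² ≤ C_P ||u'||_L².


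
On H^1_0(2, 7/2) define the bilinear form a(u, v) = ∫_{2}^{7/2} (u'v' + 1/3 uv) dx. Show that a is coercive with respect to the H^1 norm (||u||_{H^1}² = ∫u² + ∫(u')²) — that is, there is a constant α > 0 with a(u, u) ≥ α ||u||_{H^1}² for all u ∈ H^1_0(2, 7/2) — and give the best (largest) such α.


α = (3 + 4*π^2)/(9 + 4*π^2)

Coercivity of a(·,·) on H^1_0(2, 7/2) means a(u, u) ≥ α ||u||_{H^1}² for every u ∈ H^1_0.
The interval has length L = 3/2, and Poincaré/coercivity depend only on L. Here a(u, u) = ∫(u')² + (1/3)·∫u².
Here 0 < c = 1/3 < 1. The condition a(u,u) ≥ α||u||_{H^1}² reads (1−α)∫(u')² ≥ (α−c)∫u². Any admissible α is ≤ 1 (rapidly oscillating u have ∫u²/∫(u')² → 0), and α = 1 would force 0 ≥ (1−c)∫u², impossible since c < 1; so 1−α > 0. By the sharp Poincaré inequality on H^1_0 of an interval of length L, ∫(u')² ≥ (π/L)²∫u² with equality for the first sine mode sin(π(x−x₀)/L) (x₀ the left endpoint), so the inequality holds for all u iff (1−α)(π/L)² ≥ α − c, i.e. α ≤ ((π/L)² + c)/((π/L)² + 1) = (1 + c(L/π)²)/(1 + (L/π)²). With (π/L)² = 4*π^2/9 and c = 1/3, the largest admissible constant is α = ((π/L)² + c)/((π/L)² + 1).
Simplifying, α = (3 + 4*π^2)/(9 + 4*π^2).


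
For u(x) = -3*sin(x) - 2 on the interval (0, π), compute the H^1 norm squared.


||u||_{H^1(0,π)}^2 = 24 + 13*π

u'(x) = -3*cos(x).
Expand u² and (u')² and integrate term by term on (0, π), using: for integers n ≥ 1, ∫_0^π sin²(nx) dx = ∫_0^π cos²(nx) dx = π/2; for n ≠ n', ∫_0^π sin(nx)sin(n'x) dx = ∫_0^π cos(nx)cos(n'x) dx = 0; and by product-to-sum, ∫_0^π sin(nx)cos(n'x) dx = ½∫_0^π [sin((n+n')x) + sin((n−n')x)] dx, which is 0 when n+n' is even and 2n/(n²−n'²) when n+n' is odd (it need not vanish on (0, π)). For the constant mode: ∫_0^π 1 dx = π, ∫_0^π cos(nx) dx = 0, ∫_0^π sin(nx) dx = (1−(−1)^n)/n.
  u² squared terms: (-2)²·∫1 dx = 4·π = 4*π;  (-3)²·∫sin(x)² dx = 9·π/2 = 9*π/2.
  u² cross terms: 2·(-2)·(-3)·∫1·sin(x) dx = 12·(2) = 24.
  So ∫_0^π u² dx = 4*π + 9*π/2 + 24 = 24 + 17*π/2.
  (u')² squared terms: (-3)²·∫cos(x)² dx = 9·π/2 = 9*π/2.
  So ∫_0^π (u')² dx = 9*π/2.
||u||_{H^1}^2 = (24 + 17*π/2) + (9*π/2) = 24 + 13*π.


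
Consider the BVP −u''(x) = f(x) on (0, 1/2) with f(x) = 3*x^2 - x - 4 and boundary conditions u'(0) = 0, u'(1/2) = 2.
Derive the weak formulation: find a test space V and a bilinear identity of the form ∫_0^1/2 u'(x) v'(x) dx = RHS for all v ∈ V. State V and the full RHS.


V = H^1(0, 1/2) (v unrestricted at boundary; u is determined up to an additive constant); weak form: ∫_0^1/2 u'v' dx = ∫_0^1/2 (3*x^2 - x - 4) v dx + 2·v(1/2) for all v ∈ V.

Multiply both sides by a test function v and integrate from 0 to 1/2:
  ∫_0^1/2 −u''(x) v(x) dx = ∫_0^1/2 f(x) v(x) dx.
Integrate the LHS by parts once:
  ∫_0^1/2 −u'' v dx = −[u'(x) v(x)]_0^1/2 + ∫_0^1/2 u'(x) v'(x) dx.
Thus ∫_0^1/2 u'(x) v'(x) dx = ∫_0^1/2 f(x) v(x) dx + [u'(x) v(x)]_0^1/2.
Choose V so that boundary terms are either known or forced to vanish.
u has inhomogeneous Neumann u'(0) = 0, u'(1/2) = 2. [u' v]_0^1/2 = (2)·v(1/2) − (0)·v(0) = 2·v(1/2). Take V = H^1(0, 1/2); boundary term becomes part of RHS.
Weak formulation: find u (satisfying any essential BC) such that ∫_0^1/2 u'(x) v'(x) dx = ∫_0^1/2 f v dx + 2·v(1/2) for all v ∈ V (Neumann data are natural BCs: they enter the RHS as boundary terms).
Substituting f(x) = 3*x^2 - x - 4, the right-hand side is ∫_0^1/2 (3*x^2 - x - 4) v dx + 2·v(1/2).
Compatibility check (pure Neumann): taking v ≡ 1 ∈ V gives 0 = ∫_0^1/2 f dx + (2) − (0), i.e. ∫_0^1/2 f dx must equal u'(0) − u'(1/2) = -2. Indeed ∫_0^1/2 (3*x^2 - x - 4) dx = -2, so the data are compatible. The solution is then unique only up to an additive constant (fix it e.g. by requiring ∫_0^1/2 u dx = 0).


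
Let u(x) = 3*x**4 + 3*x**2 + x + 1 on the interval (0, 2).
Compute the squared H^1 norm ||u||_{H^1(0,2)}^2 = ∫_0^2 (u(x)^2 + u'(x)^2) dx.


||u||_{H^1}^2 = 506368/105

The H^1 norm (squared) on an interval (0, L) is
  ||u||_{H^1}^2 = ∫_0^L u(x)^2 dx + ∫_0^L u'(x)^2 dx.
Compute u'(x) = 12*x**3 + 6*x + 1.
Then u(x)^2 = 9*x**8 + 18*x**6 + 6*x**5 + 15*x**4 + 6*x**3 + 7*x**2 + 2*x + 1 and u'(x)^2 = 144*x**6 + 144*x**4 + 24*x**3 + 36*x**2 + 12*x + 1.
Integrate each monomial from 0 to 2 using ∫_0^2 c·x^n dx = c·2^(n+1)/(n+1):
  ∫_0^2 u(x)^2 dx = ∫_0^2 (9*x^8 + 18*x^6 + 6*x^5 + 15*x^4 + 6*x^3 + 7*x^2 + 2*x + 1) dx. Term by term:
    ∫_0^2 9*x^8 dx = 512;  ∫_0^2 18*x^6 dx = 2304/7;  ∫_0^2 6*x^5 dx = 64;
    ∫_0^2 15*x^4 dx = 96;  ∫_0^2 6*x^3 dx = 24;  ∫_0^2 7*x^2 dx = 56/3;
    ∫_0^2 2*x dx = 4;  ∫_0^2 1 dx = 2.
  Sum: 512 + 2304/7 + 64 + 96 + 24 + 56/3 + 4 + 2 = 22046/21.
  ∫_0^2 u'(x)^2 dx = ∫_0^2 (144*x^6 + 144*x^4 + 24*x^3 + 36*x^2 + 12*x + 1) dx. Term by term:
    ∫_0^2 144*x^6 dx = 18432/7;  ∫_0^2 144*x^4 dx = 4608/5;  ∫_0^2 24*x^3 dx = 96;
    ∫_0^2 36*x^2 dx = 96;  ∫_0^2 12*x dx = 24;  ∫_0^2 1 dx = 2.
  Sum: 18432/7 + 4608/5 + 96 + 96 + 24 + 2 = 132046/35.
Adding: ||u||_{H^1}^2 = 22046/21 + 132046/35 = 506368/105.


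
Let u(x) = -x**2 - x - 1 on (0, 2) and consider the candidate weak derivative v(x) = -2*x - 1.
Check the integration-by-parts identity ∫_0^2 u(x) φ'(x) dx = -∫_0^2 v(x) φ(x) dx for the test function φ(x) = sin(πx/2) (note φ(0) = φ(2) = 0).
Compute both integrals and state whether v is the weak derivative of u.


LHS = 12/π, RHS = 12/π. Yes, v = u' weakly.

u(x) = -x**2 - x - 1, classical derivative u'(x) = -2*x - 1.
φ(x) = sin(πx/2), so φ'(x) = π*cos(π*x/2)/2.
Note φ(0) = φ(2) = 0, so the boundary term u·φ vanishes.
LHS = ∫_0^2 u(x) φ'(x) dx = ∫_0^2 (-π*x^2*cos(π*x/2)/2 - π*x*cos(π*x/2)/2 - π*cos(π*x/2)/2) dx. Term by term:
  ∫_0^2 -π*cos(π*x/2)/2 dx = 0;  ∫_0^2 -π*x*cos(π*x/2)/2 dx = 4/π;  ∫_0^2 -π*x^2*cos(π*x/2)/2 dx = 8/π.
Sum: 0 + 4/π + 8/π = 12/π.
So LHS = 12/π.
∫_0^2 v(x) φ(x) dx = ∫_0^2 (-2*x*sin(π*x/2) - sin(π*x/2)) dx. Term by term:
  ∫_0^2 -sin(π*x/2) dx = -4/π;  ∫_0^2 -2*x*sin(π*x/2) dx = -8/π.
Sum: -4/π − 8/π = -12/π.
So RHS = -∫_0^2 v(x) φ(x) dx = 12/π.
LHS = RHS, so the identity holds for this test φ.
Moreover u is smooth here and v(x) = u'(x) = -2*x - 1 pointwise, so the identity holds for every test function. Hence v is the weak derivative of u.


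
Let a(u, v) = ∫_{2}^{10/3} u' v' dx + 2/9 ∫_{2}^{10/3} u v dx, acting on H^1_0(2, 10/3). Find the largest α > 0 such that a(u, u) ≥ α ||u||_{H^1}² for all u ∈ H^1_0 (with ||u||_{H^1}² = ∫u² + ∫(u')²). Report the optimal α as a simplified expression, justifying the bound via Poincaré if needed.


α = (32 + 81*π^2)/(9*(16 + 9*π^2))

Coercivity of a(·,·) on H^1_0(2, 10/3) means a(u, u) ≥ α ||u||_{H^1}² for every u ∈ H^1_0.
The interval has length L = 4/3, and Poincaré/coercivity depend only on L. Here a(u, u) = ∫(u')² + (2/9)·∫u².
Here 0 < c = 2/9 < 1. The condition a(u,u) ≥ α||u||_{H^1}² reads (1−α)∫(u')² ≥ (α−c)∫u². Any admissible α is ≤ 1 (rapidly oscillating u have ∫u²/∫(u')² → 0), and α = 1 would force 0 ≥ (1−c)∫u², impossible since c < 1; so 1−α > 0. By the sharp Poincaré inequality on H^1_0 of an interval of length L, ∫(u')² ≥ (π/L)²∫u² with equality for the first sine mode sin(π(x−x₀)/L) (x₀ the left endpoint), so the inequality holds for all u iff (1−α)(π/L)² ≥ α − c, i.e. α ≤ ((π/L)² + c)/((π/L)² + 1) = (1 + c(L/π)²)/(1 + (L/π)²). With (π/L)² = 9*π^2/16 and c = 2/9, the largest admissible constant is α = ((π/L)² + c)/((π/L)² + 1).
Simplifying, α = (32 + 81*π^2)/(9*(16 + 9*π^2)).


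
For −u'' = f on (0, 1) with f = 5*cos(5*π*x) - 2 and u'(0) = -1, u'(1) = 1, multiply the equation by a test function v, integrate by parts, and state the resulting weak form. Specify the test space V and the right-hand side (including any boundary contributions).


V = H^1(0, 1) (v unrestricted at boundary; u is determined up to an additive constant); weak form: ∫_0^1 u'v' dx = ∫_0^1 (5*cos(5*π*x) - 2) v dx + v(1) + v(0) for all v ∈ V.

Multiply both sides by a test function v and integrate from 0 to 1:
  ∫_0^1 −u''(x) v(x) dx = ∫_0^1 f(x) v(x) dx.
Integrate the LHS by parts once:
  ∫_0^1 −u'' v dx = −[u'(x) v(x)]_0^1 + ∫_0^1 u'(x) v'(x) dx.
Thus ∫_0^1 u'(x) v'(x) dx = ∫_0^1 f(x) v(x) dx + [u'(x) v(x)]_0^1.
Choose V so that boundary terms are either known or forced to vanish.
u has inhomogeneous Neumann u'(0) = -1, u'(1) = 1. [u' v]_0^1 = (1)·v(1) − (-1)·v(0) = v(1) + v(0). Take V = H^1(0, 1); boundary term becomes part of RHS.
Weak formulation: find u (satisfying any essential BC) such that ∫_0^1 u'(x) v'(x) dx = ∫_0^1 f v dx + v(1) + v(0) for all v ∈ V (Neumann data are natural BCs: they enter the RHS as boundary terms).
Substituting f(x) = 5*cos(5*π*x) - 2, the right-hand side is ∫_0^1 (5*cos(5*π*x) - 2) v dx + v(1) + v(0).
Compatibility check (pure Neumann): taking v ≡ 1 ∈ V gives 0 = ∫_0^1 f dx + (1) − (-1), i.e. ∫_0^1 f dx must equal u'(0) − u'(1) = -2. Indeed ∫_0^1 (5*cos(5*π*x) - 2) dx = -2, so the data are compatible. The solution is then unique only up to an additive constant (fix it e.g. by requiring ∫_0^1 u dx = 0).


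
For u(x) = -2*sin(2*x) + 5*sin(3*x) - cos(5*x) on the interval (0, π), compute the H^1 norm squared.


||u||_{H^1(0,π)}^2 = -416/21 + 148*π

u'(x) = 5*sin(5*x) - 4*cos(2*x) + 15*cos(3*x).
Expand u² and (u')² and integrate term by term on (0, π), using: for integers n ≥ 1, ∫_0^π sin²(nx) dx = ∫_0^π cos²(nx) dx = π/2; for n ≠ n', ∫_0^π sin(nx)sin(n'x) dx = ∫_0^π cos(nx)cos(n'x) dx = 0; and by product-to-sum, ∫_0^π sin(nx)cos(n'x) dx = ½∫_0^π [sin((n+n')x) + sin((n−n')x)] dx, which is 0 when n+n' is even and 2n/(n²−n'²) when n+n' is odd (it need not vanish on (0, π)).
  u² squared terms: (-1)²·∫cos(5x)² dx = 1·π/2 = π/2;  (-2)²·∫sin(2x)² dx = 4·π/2 = 2*π;  (5)²·∫sin(3x)² dx = 25·π/2 = 25*π/2.
  u² cross terms: 2·(-1)·(-2)·∫cos(5x)·sin(2x) dx = 4·(-4/21) = -16/21;  2·(-1)·(5)·∫cos(5x)·sin(3x) dx = -10·(0) = 0;  2·(-2)·(5)·∫sin(2x)·sin(3x) dx = -20·(0) = 0.
  So ∫_0^π u² dx = π/2 + 2*π + 25*π/2 − 16/21 + 0 + 0 = -16/21 + 15*π.
  (u')² squared terms: (-4)²·∫cos(2x)² dx = 16·π/2 = 8*π;  (5)²·∫sin(5x)² dx = 25·π/2 = 25*π/2;  (15)²·∫cos(3x)² dx = 225·π/2 = 225*π/2.
  (u')² cross terms: 2·(-4)·(5)·∫cos(2x)·sin(5x) dx = -40·(10/21) = -400/21;  2·(-4)·(15)·∫cos(2x)·cos(3x) dx = -120·(0) = 0;  2·(5)·(15)·∫sin(5x)·cos(3x) dx = 150·(0) = 0.
  So ∫_0^π (u')² dx = 8*π + 25*π/2 + 225*π/2 − 400/21 + 0 + 0 = -400/21 + 133*π.
||u||_{H^1}^2 = (-16/21 + 15*π) + (-400/21 + 133*π) = -416/21 + 148*π.


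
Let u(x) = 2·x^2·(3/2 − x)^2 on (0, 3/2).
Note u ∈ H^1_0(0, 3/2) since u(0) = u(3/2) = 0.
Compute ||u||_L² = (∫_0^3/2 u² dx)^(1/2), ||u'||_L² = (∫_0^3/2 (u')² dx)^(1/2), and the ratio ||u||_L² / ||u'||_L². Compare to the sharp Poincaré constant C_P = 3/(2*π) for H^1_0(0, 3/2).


||u||_L² / ||u'||_L² = sqrt(3)/4 < C_P = 3/(2*π).

u(x) = 2·x^2·(3/2 − x)^2, so u'(x) = x*(2*x - 3)*(4*x - 3).
u(x) = 2·x^2·(3/2 − x)^2 vanishes at x = 0 and x = 3/2, so u ∈ H^1_0(0, 3/2). Differentiate via the product rule and integrate the resulting polynomials term by term.
  ∫_0^3/2 u² dx = ∫_0^3/2 (4*x^8 - 24*x^7 + 54*x^6 - 54*x^5 + 81*x^4/4) dx. Term by term:
    ∫_0^3/2 4*x^8 dx = 2187/128;  ∫_0^3/2 -24*x^7 dx = -19683/256;  ∫_0^3/2 54*x^6 dx = 59049/448;
    ∫_0^3/2 -54*x^5 dx = -6561/64;  ∫_0^3/2 81*x^4/4 dx = 19683/640.
  Sum: 2187/128 − 19683/256 + 59049/448 − 6561/64 + 19683/640 = 2187/8960.
  ∫_0^3/2 (u')² dx = ∫_0^3/2 (64*x^6 - 288*x^5 + 468*x^4 - 324*x^3 + 81*x^2) dx. Term by term:
    ∫_0^3/2 64*x^6 dx = 2187/14;  ∫_0^3/2 -288*x^5 dx = -2187/4;  ∫_0^3/2 468*x^4 dx = 28431/40;
    ∫_0^3/2 -324*x^3 dx = -6561/16;  ∫_0^3/2 81*x^2 dx = 729/8.
  Sum: 2187/14 − 2187/4 + 28431/40 − 6561/16 + 729/8 = 729/560.
∫_0^3/2 u² dx = 2187/8960, so ||u||_L² = 27*sqrt(105)/560.
∫_0^3/2 (u')² dx = 729/560, so ||u'||_L² = 27*sqrt(35)/140.
Ratio ||u||_L² / ||u'||_L² = sqrt(3)/4.
Sharp Poincaré constant on H^1_0(0, 3/2) is C_P = L/π = 3/(2*π), achieved by sin(2*π/3·x).
A polynomial bump cannot attain the sharp Poincaré constant (only the first sine eigenfunction does), so the ratio is strictly less than C_P, consistent with ||u||_L² ≤ C_P ||u'||_L².


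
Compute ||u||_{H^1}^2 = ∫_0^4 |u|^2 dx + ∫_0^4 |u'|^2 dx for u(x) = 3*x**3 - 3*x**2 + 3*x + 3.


||u||_{H^1}^2 = 897384/35

The H^1 norm (squared) on an interval (0, L) is
  ||u||_{H^1}^2 = ∫_0^L u(x)^2 dx + ∫_0^L u'(x)^2 dx.
Compute u'(x) = 9*x**2 - 6*x + 3.
Then u(x)^2 = 9*x**6 - 18*x**5 + 27*x**4 - 9*x**2 + 18*x + 9 and u'(x)^2 = 81*x**4 - 108*x**3 + 90*x**2 - 36*x + 9.
Integrate each monomial from 0 to 4 using ∫_0^4 c·x^n dx = c·4^(n+1)/(n+1):
  ∫_0^4 u(x)^2 dx = ∫_0^4 (9*x^6 - 18*x^5 + 27*x^4 - 9*x^2 + 18*x + 9) dx. Term by term:
    ∫_0^4 9*x^6 dx = 147456/7;  ∫_0^4 -18*x^5 dx = -12288;  ∫_0^4 27*x^4 dx = 27648/5;
    ∫_0^4 -9*x^2 dx = -192;  ∫_0^4 18*x dx = 144;  ∫_0^4 9 dx = 36.
  Sum: 147456/7 − 12288 + 27648/5 − 192 + 144 + 36 = 500316/35.
  ∫_0^4 u'(x)^2 dx = ∫_0^4 (81*x^4 - 108*x^3 + 90*x^2 - 36*x + 9) dx. Term by term:
    ∫_0^4 81*x^4 dx = 82944/5;  ∫_0^4 -108*x^3 dx = -6912;  ∫_0^4 90*x^2 dx = 1920;
    ∫_0^4 -36*x dx = -288;  ∫_0^4 9 dx = 36.
  Sum: 82944/5 − 6912 + 1920 − 288 + 36 = 56724/5.
Adding: ||u||_{H^1}^2 = 500316/35 + 56724/5 = 897384/35.


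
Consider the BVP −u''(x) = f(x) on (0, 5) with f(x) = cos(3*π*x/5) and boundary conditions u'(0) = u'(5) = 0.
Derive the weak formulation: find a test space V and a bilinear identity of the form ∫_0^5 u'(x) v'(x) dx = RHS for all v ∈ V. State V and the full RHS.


V = H^1(0, 5) (no boundary constraint on v; u is determined up to an additive constant); weak form: ∫_0^5 u'v' dx = ∫_0^5 (cos(3*π*x/5)) v dx for all v ∈ V.

Multiply both sides by a test function v and integrate from 0 to 5:
  ∫_0^5 −u''(x) v(x) dx = ∫_0^5 f(x) v(x) dx.
Integrate the LHS by parts once:
  ∫_0^5 −u'' v dx = −[u'(x) v(x)]_0^5 + ∫_0^5 u'(x) v'(x) dx.
Thus ∫_0^5 u'(x) v'(x) dx = ∫_0^5 f(x) v(x) dx + [u'(x) v(x)]_0^5.
Choose V so that boundary terms are either known or forced to vanish.
u has homogeneous Neumann: u'(0) = u'(5) = 0. So [u' v]_0^5 = 0·v(5) − 0·v(0) = 0 for any v; take V = H^1(0, 5).
Weak formulation: find u (satisfying any essential BC) such that ∫_0^5 u'(x) v'(x) dx = ∫_0^5 f v dx for all v ∈ V (homogeneous Neumann, so boundary terms vanish).
Substituting f(x) = cos(3*π*x/5), the right-hand side is ∫_0^5 (cos(3*π*x/5)) v dx.
Compatibility check (pure Neumann): taking v ≡ 1 ∈ V gives 0 = ∫_0^5 f dx + (0) − (0), i.e. ∫_0^5 f dx must equal u'(0) − u'(5) = 0. Indeed ∫_0^5 (cos(3*π*x/5)) dx = 0, so the data are compatible. The solution is then unique only up to an additive constant (fix it e.g. by requiring ∫_0^5 u dx = 0).


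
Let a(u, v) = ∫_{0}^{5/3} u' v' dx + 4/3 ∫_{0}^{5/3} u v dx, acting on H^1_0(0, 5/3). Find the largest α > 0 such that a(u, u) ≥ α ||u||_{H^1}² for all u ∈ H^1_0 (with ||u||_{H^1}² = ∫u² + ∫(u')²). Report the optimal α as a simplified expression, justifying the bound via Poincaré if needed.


α = 1

Coercivity of a(·,·) on H^1_0(0, 5/3) means a(u, u) ≥ α ||u||_{H^1}² for every u ∈ H^1_0.
The interval has length L = 5/3, and Poincaré/coercivity depend only on L. Here a(u, u) = ∫(u')² + (4/3)·∫u².
Here c = 4/3 ≥ 1, so a(u,u) = ∫(u')² + c∫u² ≥ ∫(u')² + ∫u² = ||u||_{H^1}², i.e. α = 1 works. No larger α is possible: a(u,u) ≥ α||u||_{H^1}² means (1−α)∫(u')² ≥ (α−c)∫u², and for the modes u_n = sin(nπ(x−x₀)/L) (x₀ the left endpoint) one has ∫u_n²/∫(u_n')² = (L/(nπ))² → 0, so a(u_n,u_n)/||u_n||_{H^1}² → 1. Hence the optimal constant is α = 1.
Therefore α = 1.


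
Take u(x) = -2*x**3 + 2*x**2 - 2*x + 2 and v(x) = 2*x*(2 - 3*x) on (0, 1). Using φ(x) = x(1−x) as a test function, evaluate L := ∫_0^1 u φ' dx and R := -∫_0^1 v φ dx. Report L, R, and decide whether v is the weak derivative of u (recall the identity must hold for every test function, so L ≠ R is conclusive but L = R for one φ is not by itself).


LHS = 3/10, RHS = -1/30. No, v is not the weak derivative of u.

u(x) = -2*x**3 + 2*x**2 - 2*x + 2, classical derivative u'(x) = -6*x**2 + 4*x - 2.
φ(x) = x(1−x), so φ'(x) = 1 - 2*x.
Note φ(0) = φ(1) = 0, so the boundary term u·φ vanishes.
LHS = ∫_0^1 u(x) φ'(x) dx = ∫_0^1 (4*x^4 - 6*x^3 + 6*x^2 - 6*x + 2) dx. Term by term:
  ∫_0^1 4*x^4 dx = 4/5;  ∫_0^1 -6*x^3 dx = -3/2;  ∫_0^1 6*x^2 dx = 2;
  ∫_0^1 -6*x dx = -3;  ∫_0^1 2 dx = 2.
Sum: 4/5 − 3/2 + 2 − 3 + 2 = 3/10.
So LHS = 3/10.
∫_0^1 v(x) φ(x) dx = ∫_0^1 (6*x^4 - 10*x^3 + 4*x^2) dx. Term by term:
  ∫_0^1 6*x^4 dx = 6/5;  ∫_0^1 -10*x^3 dx = -5/2;  ∫_0^1 4*x^2 dx = 4/3.
Sum: 6/5 − 5/2 + 4/3 = 1/30.
So RHS = -∫_0^1 v(x) φ(x) dx = -1/30.
LHS − RHS = 1/3 ≠ 0, so the identity fails.
(For a valid weak derivative the identity must hold for EVERY test function, in particular this one. The failure shows v is NOT the weak derivative of u.)
Correct weak derivative would be u'(x) = -6*x**2 + 4*x - 2.


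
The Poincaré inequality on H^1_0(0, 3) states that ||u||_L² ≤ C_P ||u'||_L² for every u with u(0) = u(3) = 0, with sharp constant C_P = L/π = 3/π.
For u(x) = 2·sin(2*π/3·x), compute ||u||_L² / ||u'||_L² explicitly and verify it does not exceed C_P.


||u||_L² / ||u'||_L² = 3/(2*π) < C_P = 3/π.

u(x) = 2·sin(2*π/3·x), so u'(x) = 4*π*cos(2*π*x/3)/3.
Writing u(x) = A·sin(kπx/L) with A = 2 and k = 2, use ∫_0^L sin²(kπx/L) dx = L/2 and ∫_0^L cos²(kπx/L) dx = L/2.
u² = 4·sin²(2*π/3·x) and (u')² = 16*π^2/9·cos²(2*π/3·x), and each of sin², cos² integrates to L/2 = 3/2 over (0, 3).
∫_0^3 u² dx = 6, so ||u||_L² = sqrt(6).
∫_0^3 (u')² dx = 8*π^2/3, so ||u'||_L² = 2*sqrt(6)*π/3.
Ratio ||u||_L² / ||u'||_L² = 3/(2*π).
Sharp Poincaré constant on H^1_0(0, 3) is C_P = L/π = 3/π, achieved by sin(π/3·x).
This is the k = 2 harmonic; the ratio L/(kπ) is strictly less than C_P = L/π, consistent with the sharp inequality ||u||_L² ≤ C_P ||u'||_L².


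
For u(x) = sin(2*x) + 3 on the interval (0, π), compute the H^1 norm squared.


||u||_{H^1(0,π)}^2 = 23*π/2

u'(x) = 2*cos(2*x).
Expand u² and (u')² and integrate term by term on (0, π), using: for integers n ≥ 1, ∫_0^π sin²(nx) dx = ∫_0^π cos²(nx) dx = π/2; for n ≠ n', ∫_0^π sin(nx)sin(n'x) dx = ∫_0^π cos(nx)cos(n'x) dx = 0; and by product-to-sum, ∫_0^π sin(nx)cos(n'x) dx = ½∫_0^π [sin((n+n')x) + sin((n−n')x)] dx, which is 0 when n+n' is even and 2n/(n²−n'²) when n+n' is odd (it need not vanish on (0, π)). For the constant mode: ∫_0^π 1 dx = π, ∫_0^π cos(nx) dx = 0, ∫_0^π sin(nx) dx = (1−(−1)^n)/n.
  u² squared terms: (3)²·∫1 dx = 9·π = 9*π;  (1)²·∫sin(2x)² dx = 1·π/2 = π/2.
  u² cross terms: 2·(3)·(1)·∫1·sin(2x) dx = 6·(0) = 0.
  So ∫_0^π u² dx = 9*π + π/2 + 0 = 19*π/2.
  (u')² squared terms: (2)²·∫cos(2x)² dx = 4·π/2 = 2*π.
  So ∫_0^π (u')² dx = 2*π.
||u||_{H^1}^2 = (19*π/2) + (2*π) = 23*π/2.
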